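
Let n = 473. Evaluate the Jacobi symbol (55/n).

0

Reciprocity: 55 ≡ 3 and 473 ≡ 1 (mod 4), so (55/473) = +(473/55).
Reduce top mod 55: now compute (33/55).
Reciprocity: 33 ≡ 1 and 55 ≡ 3 (mod 4), so (33/55) = +(55/33).
Reduce top mod 33: now compute (22/33).
Pull out 2: since 33 ≡ 1 (mod 8), (2/33) = +1.
Reciprocity: 11 ≡ 3 and 33 ≡ 1 (mod 4), so (11/33) = +(33/11).
Reduce top mod 11: now compute (0/11).
Top reduces to 0: gcd > 1, so the symbol is 0.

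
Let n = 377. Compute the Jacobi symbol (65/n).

Reciprocity: 65 ≡ 1 and 377 ≡ 1 (mod 4), so (65/377) = +(377/65).
Reduce top mod 65: now compute (52/65).
Pull out 2^2: since 65 ≡ 1 (mod 8), (2/65) = +1, so (2/65)^2 = +1.
Reciprocity: 13 ≡ 1 and 65 ≡ 1 (mod 4), so (13/65) = +(65/13).
Reduce top mod 13: now compute (0/13).
Top reduces to 0: gcd > 1, so the symbol is 0.

0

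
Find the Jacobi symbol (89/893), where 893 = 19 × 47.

-1

Reciprocity: 89 ≡ 1 and 893 ≡ 1 (mod 4), so (89/893) = +(893/89).
Reduce top mod 89: now compute (3/89).
Reciprocity: 3 ≡ 3 and 89 ≡ 1 (mod 4), so (3/89) = +(89/3).
Reduce top mod 3: now compute (2/3).
Pull out 2: since 3 ≡ 3 (mod 8), (2/3) = -1.
Reached (1/3) = 1. Collecting the sign flips along the way, the symbol is -1.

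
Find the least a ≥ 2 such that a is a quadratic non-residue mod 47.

(2/47) = +1, so 2 is a residue.
(3/47) = +1, so 3 is a residue.
(4/47) = +1, so 4 is a residue.
(5/47) = −1, so 5 is the smallest positive non-residue mod 47.

5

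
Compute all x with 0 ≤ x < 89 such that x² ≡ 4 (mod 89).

2, 87

89 ≡ 1 (mod 4), so we find a root by search.
Trying successive values, 2² = 4 ≡ 4 (mod 89). The other root is 89 − 2 = 87.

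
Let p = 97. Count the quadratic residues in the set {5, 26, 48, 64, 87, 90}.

2

(5/97) = -1 → non-residue.
(26/97) = -1 → non-residue.
(48/97) = +1 → QR.
(64/97) = +1 → QR.
(87/97) = -1 → non-residue.
(90/97) = -1 → non-residue.
Total quadratic residues among the 6: 2.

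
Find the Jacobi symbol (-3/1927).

First reduce: -3 ≡ 1924 (mod 1927).
Pull out 2^2: since 1927 ≡ 7 (mod 8), (2/1927) = +1, so (2/1927)^2 = +1.
Reciprocity: 481 ≡ 1 and 1927 ≡ 3 (mod 4), so (481/1927) = +(1927/481).
Reduce top mod 481: now compute (3/481).
Reciprocity: 3 ≡ 3 and 481 ≡ 1 (mod 4), so (3/481) = +(481/3).
Reduce top mod 3: now compute (1/3).
Reached (1/3) = 1. Collecting the sign flips along the way, the symbol is +1.

1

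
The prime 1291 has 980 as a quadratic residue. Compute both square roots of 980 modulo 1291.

Since 1291 ≡ 3 (mod 4), a square root of 980 is 980^((1291+1)/4) = 980^323 mod 1291.
Repeated squaring: 980^2≡1187, 980^4≡488, 980^8≡600, 980^16≡1102, 980^32≡864, 980^64≡298, 980^128≡1016, 980^256≡747 (mod 1291).
980^323 = 980^(256+64+2+1) ≡ 787 (mod 1291).
Check: 787² = 619369 ≡ 980 (mod 1291). The two roots are 504 and 787.

504, 787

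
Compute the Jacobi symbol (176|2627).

-1

Pull out 2^4: since 2627 ≡ 3 (mod 8), (2/2627) = -1, so (2/2627)^4 = +1.
Reciprocity: 11 ≡ 3 and 2627 ≡ 3 (mod 4), so (11/2627) = −(2627/11).
Reduce top mod 11: now compute (9/11).
Reciprocity: 9 ≡ 1 and 11 ≡ 3 (mod 4), so (9/11) = +(11/9).
Reduce top mod 9: now compute (2/9).
Pull out 2: since 9 ≡ 1 (mod 8), (2/9) = +1.
Reached (1/9) = 1. Collecting the sign flips along the way, the symbol is -1.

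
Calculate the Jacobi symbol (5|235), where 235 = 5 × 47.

0

Reciprocity: 5 ≡ 1 and 235 ≡ 3 (mod 4), so (5/235) = +(235/5).
Reduce top mod 5: now compute (0/5).
Top reduces to 0: gcd > 1, so the symbol is 0.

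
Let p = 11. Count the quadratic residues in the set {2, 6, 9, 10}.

(2/11) = -1 → non-residue.
(6/11) = -1 → non-residue.
(9/11) = +1 → QR.
(10/11) = -1 → non-residue.
Total quadratic residues among the 4: 1.

1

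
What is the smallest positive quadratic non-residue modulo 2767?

3

(2/2767) = +1, so 2 is a residue.
(3/2767) = −1, so 3 is the smallest positive non-residue mod 2767.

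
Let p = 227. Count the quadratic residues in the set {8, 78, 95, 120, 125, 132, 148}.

(8/227) = -1 → non-residue.
(78/227) = +1 → QR.
(95/227) = -1 → non-residue.
(120/227) = +1 → QR.
(125/227) = -1 → non-residue.
(132/227) = +1 → QR.
(148/227) = -1 → non-residue.
Total quadratic residues among the 7: 3.

3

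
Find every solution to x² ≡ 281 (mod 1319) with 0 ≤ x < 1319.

40, 1279

Since 1319 ≡ 3 (mod 4), a square root of 281 is 281^((1319+1)/4) = 281^330 mod 1319.
Repeated squaring: 281^2≡1140, 281^4≡385, 281^8≡497, 281^16≡356, 281^32≡112, 281^64≡673, 281^128≡512, 281^256≡982 (mod 1319).
281^330 = 281^(256+64+8+2) ≡ 40 (mod 1319).
Check: 40² = 1600 ≡ 281 (mod 1319). The two roots are 40 and 1279.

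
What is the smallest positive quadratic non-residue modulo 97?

(2/97) = +1, so 2 is a residue.
(3/97) = +1, so 3 is a residue.
(4/97) = +1, so 4 is a residue.
(5/97) = −1, so 5 is the smallest positive non-residue mod 97.

5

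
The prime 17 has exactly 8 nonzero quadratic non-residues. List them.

3 5 6 7 10 11 12 14

Square k = 1,…,8 (k and 17−k give the same square):
1²=1, 2²=4, 3²=9, 4²=16, 5²≡8, 6²≡2, 7²≡15, 8²≡13 (mod 17).
The residues are {1, 2, 4, 8, 9, 13, 15, 16}; the non-residues are the remaining 8 nonzero classes.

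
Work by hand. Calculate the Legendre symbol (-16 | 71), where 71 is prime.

First reduce: -16 ≡ 55 (mod 71).
Reciprocity: 55 ≡ 3 and 71 ≡ 3 (mod 4), so (55/71) = −(71/55).
Reduce top mod 55: now compute (16/55).
Pull out 2^4: since 55 ≡ 7 (mod 8), (2/55) = +1, so (2/55)^4 = +1.
Reached (1/55) = 1. Collecting the sign flips along the way, the symbol is -1.

-1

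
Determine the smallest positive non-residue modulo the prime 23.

5

(2/23) = +1, so 2 is a residue.
(3/23) = +1, so 3 is a residue.
(4/23) = +1, so 4 is a residue.
(5/23) = −1, so 5 is the smallest positive non-residue mod 23.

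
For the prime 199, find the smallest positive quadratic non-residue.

3

(2/199) = +1, so 2 is a residue.
(3/199) = −1, so 3 is the smallest positive non-residue mod 199.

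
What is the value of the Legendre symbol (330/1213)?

1

Pull out 2: since 1213 ≡ 5 (mod 8), (2/1213) = -1.
Reciprocity: 165 ≡ 1 and 1213 ≡ 1 (mod 4), so (165/1213) = +(1213/165).
Reduce top mod 165: now compute (58/165).
Pull out 2: since 165 ≡ 5 (mod 8), (2/165) = -1.
Reciprocity: 29 ≡ 1 and 165 ≡ 1 (mod 4), so (29/165) = +(165/29).
Reduce top mod 29: now compute (20/29).
Pull out 2^2: since 29 ≡ 5 (mod 8), (2/29) = -1, so (2/29)^2 = +1.
Reciprocity: 5 ≡ 1 and 29 ≡ 1 (mod 4), so (5/29) = +(29/5).
Reduce top mod 5: now compute (4/5).
Pull out 2^2: since 5 ≡ 5 (mod 8), (2/5) = -1, so (2/5)^2 = +1.
Reached (1/5) = 1. Collecting the sign flips along the way, the symbol is +1.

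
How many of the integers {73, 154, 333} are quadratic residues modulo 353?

1

(73/353) = +1 → QR.
(154/353) = -1 → non-residue.
(333/353) = -1 → non-residue.
Total quadratic residues among the 3: 1.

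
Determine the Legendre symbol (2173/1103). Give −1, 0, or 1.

Euler's criterion: (2173/1103) ≡ 1070^551 (mod 1103).
1070^2 ≡ 1089 (mod 1103)
1070^4 ≡ 196 (mod 1103)
1070^8 ≡ 914 (mod 1103)
1070^16 ≡ 425 (mod 1103)
1070^32 ≡ 836 (mod 1103)
1070^64 ≡ 697 (mod 1103)
1070^128 ≡ 489 (mod 1103)
1070^256 ≡ 873 (mod 1103)
1070^512 ≡ 1059 (mod 1103)
1070^551 = 1070^(512+32+4+2+1) ≡ 1 (mod 1103).
Result is 1, so (2173/1103) = 1.

1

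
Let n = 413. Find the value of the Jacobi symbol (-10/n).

First reduce: -10 ≡ 403 (mod 413).
Reciprocity: 403 ≡ 3 and 413 ≡ 1 (mod 4), so (403/413) = +(413/403).
Reduce top mod 403: now compute (10/403).
Pull out 2: since 403 ≡ 3 (mod 8), (2/403) = -1.
Reciprocity: 5 ≡ 1 and 403 ≡ 3 (mod 4), so (5/403) = +(403/5).
Reduce top mod 5: now compute (3/5).
Reciprocity: 3 ≡ 3 and 5 ≡ 1 (mod 4), so (3/5) = +(5/3).
Reduce top mod 3: now compute (2/3).
Pull out 2: since 3 ≡ 3 (mod 8), (2/3) = -1.
Reached (1/3) = 1. Collecting the sign flips along the way, the symbol is +1.

1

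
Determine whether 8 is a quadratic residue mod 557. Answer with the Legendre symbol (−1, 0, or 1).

-1

Pull out 2^3: since 557 ≡ 5 (mod 8), (2/557) = -1, so (2/557)^3 = -1.
Reached (1/557) = 1. Collecting the sign flips along the way, the symbol is -1.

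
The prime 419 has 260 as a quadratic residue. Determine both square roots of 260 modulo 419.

Since 419 ≡ 3 (mod 4), a square root of 260 is 260^((419+1)/4) = 260^105 mod 419.
Repeated squaring: 260^2≡141, 260^4≡188, 260^8≡148, 260^16≡116, 260^32≡48, 260^64≡209 (mod 419).
260^105 = 260^(64+32+8+1) ≡ 375 (mod 419).
Check: 375² = 140625 ≡ 260 (mod 419). The two roots are 44 and 375.

44, 375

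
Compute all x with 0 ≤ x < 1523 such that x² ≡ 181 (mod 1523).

Since 1523 ≡ 3 (mod 4), a square root of 181 is 181^((1523+1)/4) = 181^381 mod 1523.
Repeated squaring: 181^2≡778, 181^4≡653, 181^8≡1492, 181^16≡961, 181^32≡583, 181^64≡260, 181^128≡588, 181^256≡23 (mod 1523).
181^381 = 181^(256+64+32+16+8+4+1) ≡ 579 (mod 1523).
Check: 579² = 335241 ≡ 181 (mod 1523). The two roots are 579 and 944.

579, 944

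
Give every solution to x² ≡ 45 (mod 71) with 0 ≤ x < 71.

20, 51

Since 71 ≡ 3 (mod 4), a square root of 45 is 45^((71+1)/4) = 45^18 mod 71.
Repeated squaring: 45^2≡37, 45^4≡20, 45^8≡45, 45^16≡37 (mod 71).
45^18 = 45^(16+2) ≡ 20 (mod 71).
Check: 20² = 400 ≡ 45 (mod 71). The two roots are 20 and 51.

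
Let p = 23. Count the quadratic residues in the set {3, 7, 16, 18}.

3

(3/23) = +1 → QR.
(7/23) = -1 → non-residue.
(16/23) = +1 → QR.
(18/23) = +1 → QR.
Total quadratic residues among the 4: 3.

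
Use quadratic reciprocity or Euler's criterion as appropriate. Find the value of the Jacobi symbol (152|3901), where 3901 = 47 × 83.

Pull out 2^3: since 3901 ≡ 5 (mod 8), (2/3901) = -1, so (2/3901)^3 = -1.
Reciprocity: 19 ≡ 3 and 3901 ≡ 1 (mod 4), so (19/3901) = +(3901/19).
Reduce top mod 19: now compute (6/19).
Pull out 2: since 19 ≡ 3 (mod 8), (2/19) = -1.
Reciprocity: 3 ≡ 3 and 19 ≡ 3 (mod 4), so (3/19) = −(19/3).
Reduce top mod 3: now compute (1/3).
Reached (1/3) = 1. Collecting the sign flips along the way, the symbol is -1.

-1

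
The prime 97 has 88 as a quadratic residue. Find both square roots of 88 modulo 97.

31, 66

97 ≡ 1 (mod 4), so we find a root by search.
Trying successive values, 31² = 961 ≡ 88 (mod 97). The other root is 97 − 31 = 66.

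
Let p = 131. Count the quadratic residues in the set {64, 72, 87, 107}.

(64/131) = +1 → QR.
(72/131) = -1 → non-residue.
(87/131) = -1 → non-residue.
(107/131) = +1 → QR.
Total quadratic residues among the 4: 2.

2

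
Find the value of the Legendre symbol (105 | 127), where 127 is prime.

Reciprocity: 105 ≡ 1 and 127 ≡ 3 (mod 4), so (105/127) = +(127/105).
Reduce top mod 105: now compute (22/105).
Pull out 2: since 105 ≡ 1 (mod 8), (2/105) = +1.
Reciprocity: 11 ≡ 3 and 105 ≡ 1 (mod 4), so (11/105) = +(105/11).
Reduce top mod 11: now compute (6/11).
Pull out 2: since 11 ≡ 3 (mod 8), (2/11) = -1.
Reciprocity: 3 ≡ 3 and 11 ≡ 3 (mod 4), so (3/11) = −(11/3).
Reduce top mod 3: now compute (2/3).
Pull out 2: since 3 ≡ 3 (mod 8), (2/3) = -1.
Reached (1/3) = 1. Collecting the sign flips along the way, the symbol is -1.

-1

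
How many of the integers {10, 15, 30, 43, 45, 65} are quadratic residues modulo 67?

3

(10/67) = +1 → QR.
(15/67) = +1 → QR.
(30/67) = -1 → non-residue.
(43/67) = -1 → non-residue.
(45/67) = -1 → non-residue.
(65/67) = +1 → QR.
Total quadratic residues among the 6: 3.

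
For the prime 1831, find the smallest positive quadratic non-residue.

(2/1831) = +1, so 2 is a residue.
(3/1831) = −1, so 3 is the smallest positive non-residue mod 1831.

3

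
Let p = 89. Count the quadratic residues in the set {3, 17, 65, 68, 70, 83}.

2

(3/89) = -1 → non-residue.
(17/89) = +1 → QR.
(65/89) = -1 → non-residue.
(68/89) = +1 → QR.
(70/89) = -1 → non-residue.
(83/89) = -1 → non-residue.
Total quadratic residues among the 6: 2.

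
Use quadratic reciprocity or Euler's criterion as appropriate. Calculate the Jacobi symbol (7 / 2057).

Reciprocity: 7 ≡ 3 and 2057 ≡ 1 (mod 4), so (7/2057) = +(2057/7).
Reduce top mod 7: now compute (6/7).
Pull out 2: since 7 ≡ 7 (mod 8), (2/7) = +1.
Reciprocity: 3 ≡ 3 and 7 ≡ 3 (mod 4), so (3/7) = −(7/3).
Reduce top mod 3: now compute (1/3).
Reached (1/3) = 1. Collecting the sign flips along the way, the symbol is -1.

-1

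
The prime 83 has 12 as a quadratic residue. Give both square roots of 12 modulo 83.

Since 83 ≡ 3 (mod 4), a square root of 12 is 12^((83+1)/4) = 12^21 mod 83.
Repeated squaring: 12^2≡61, 12^4≡69, 12^8≡30, 12^16≡70 (mod 83).
12^21 = 12^(16+4+1) ≡ 26 (mod 83).
Check: 26² = 676 ≡ 12 (mod 83). The two roots are 26 and 57.

26, 57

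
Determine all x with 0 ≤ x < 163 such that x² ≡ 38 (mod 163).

Since 163 ≡ 3 (mod 4), a square root of 38 is 38^((163+1)/4) = 38^41 mod 163.
Repeated squaring: 38^2≡140, 38^4≡40, 38^8≡133, 38^16≡85, 38^32≡53 (mod 163).
38^41 = 38^(32+8+1) ≡ 53 (mod 163).
Check: 53² = 2809 ≡ 38 (mod 163). The two roots are 53 and 110.

53, 110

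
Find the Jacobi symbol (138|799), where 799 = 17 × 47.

Pull out 2: since 799 ≡ 7 (mod 8), (2/799) = +1.
Reciprocity: 69 ≡ 1 and 799 ≡ 3 (mod 4), so (69/799) = +(799/69).
Reduce top mod 69: now compute (40/69).
Pull out 2^3: since 69 ≡ 5 (mod 8), (2/69) = -1, so (2/69)^3 = -1.
Reciprocity: 5 ≡ 1 and 69 ≡ 1 (mod 4), so (5/69) = +(69/5).
Reduce top mod 5: now compute (4/5).
Pull out 2^2: since 5 ≡ 5 (mod 8), (2/5) = -1, so (2/5)^2 = +1.
Reached (1/5) = 1. Collecting the sign flips along the way, the symbol is -1.

-1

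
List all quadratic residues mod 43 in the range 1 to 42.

Square k = 1,…,21 (k and 43−k give the same square):
1²=1, 2²=4, 3²=9, 4²=16, 5²=25, 6²=36, 7²≡6, 8²≡21, 9²≡38, 10²≡14, 11²≡35, 12²≡15, 13²≡40, 14²≡24, 15²≡10, 16²≡41, 17²≡31, 18²≡23, 19²≡17, 20²≡13, 21²≡11 (mod 43).
So the quadratic residues mod 43 are {1, 4, 6, 9, 10, 11, 13, 14, 15, 16, 17, 21, 23, 24, 25, 31, 35, 36, 38, 40, 41}.

1, 4, 6, 9, 10, 11, 13, 14, 15, 16, 17, 21, 23, 24, 25, 31, 35, 36, 38, 40, 41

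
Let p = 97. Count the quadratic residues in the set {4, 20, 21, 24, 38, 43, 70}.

(4/97) = +1 → QR.
(20/97) = -1 → non-residue.
(21/97) = -1 → non-residue.
(24/97) = +1 → QR.
(38/97) = -1 → non-residue.
(43/97) = +1 → QR.
(70/97) = +1 → QR.
Total quadratic residues among the 7: 4.

4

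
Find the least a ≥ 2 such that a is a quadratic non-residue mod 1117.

2

(2/1117) = −1, so 2 is the smallest positive non-residue mod 1117.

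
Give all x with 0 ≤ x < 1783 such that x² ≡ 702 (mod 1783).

Since 1783 ≡ 3 (mod 4), a square root of 702 is 702^((1783+1)/4) = 702^446 mod 1783.
Repeated squaring: 702^2≡696, 702^4≡1223, 702^8≡1575, 702^16≡472, 702^32≡1692, 702^64≡1149, 702^128≡781, 702^256≡175 (mod 1783).
702^446 = 702^(256+128+32+16+8+4+2) ≡ 1012 (mod 1783).
Check: 1012² = 1024144 ≡ 702 (mod 1783). The two roots are 771 and 1012.

771, 1012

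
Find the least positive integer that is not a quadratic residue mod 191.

7

(2/191) = +1, so 2 is a residue.
(3/191) = +1, so 3 is a residue.
(4/191) = +1, so 4 is a residue.
(5/191) = +1, so 5 is a residue.
(6/191) = +1, so 6 is a residue.
(7/191) = −1, so 7 is the smallest positive non-residue mod 191.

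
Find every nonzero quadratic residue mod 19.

Square k = 1,…,9 (k and 19−k give the same square):
1²=1, 2²=4, 3²=9, 4²=16, 5²≡6, 6²≡17, 7²≡11, 8²≡7, 9²≡5 (mod 19).
So the quadratic residues mod 19 are {1, 4, 5, 6, 7, 9, 11, 16, 17}.

1, 4, 5, 6, 7, 9, 11, 16, 17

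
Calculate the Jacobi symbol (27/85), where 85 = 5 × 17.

Reciprocity: 27 ≡ 3 and 85 ≡ 1 (mod 4), so (27/85) = +(85/27).
Reduce top mod 27: now compute (4/27).
Pull out 2^2: since 27 ≡ 3 (mod 8), (2/27) = -1, so (2/27)^2 = +1.
Reached (1/27) = 1. Collecting the sign flips along the way, the symbol is +1.

1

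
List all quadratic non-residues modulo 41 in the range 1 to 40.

Square k = 1,…,20 (k and 41−k give the same square):
1²=1, 2²=4, 3²=9, 4²=16, 5²=25, 6²=36, 7²≡8, 8²≡23, 9²≡40, 10²≡18, 11²≡39, 12²≡21, 13²≡5, 14²≡32, 15²≡20, 16²≡10, 17²≡2, 18²≡37, 19²≡33, 20²≡31 (mod 41).
The residues are {1, 2, 4, 5, 8, 9, 10, 16, 18, 20, 21, 23, 25, 31, 32, 33, 36, 37, 39, 40}; the non-residues are the remaining 20 nonzero classes.

3, 6, 7, 11, 12, 13, 14, 15, 17, 19, 22, 24, 26, 27, 28, 29, 30, 34, 35, 38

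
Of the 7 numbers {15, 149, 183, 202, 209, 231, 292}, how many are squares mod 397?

(15/397) = -1 → non-residue.
(149/397) = -1 → non-residue.
(183/397) = -1 → non-residue.
(202/397) = +1 → QR.
(209/397) = +1 → QR.
(231/397) = -1 → non-residue.
(292/397) = +1 → QR.
Total quadratic residues among the 7: 3.

3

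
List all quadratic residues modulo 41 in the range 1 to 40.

1,2,4,5,8,9,10,16,18,20,21,23,25,31,32,33,36,37,39,40

Square k = 1,…,20 (k and 41−k give the same square):
1²=1, 2²=4, 3²=9, 4²=16, 5²=25, 6²=36, 7²≡8, 8²≡23, 9²≡40, 10²≡18, 11²≡39, 12²≡21, 13²≡5, 14²≡32, 15²≡20, 16²≡10, 17²≡2, 18²≡37, 19²≡33, 20²≡31 (mod 41).
So the quadratic residues mod 41 are {1, 2, 4, 5, 8, 9, 10, 16, 18, 20, 21, 23, 25, 31, 32, 33, 36, 37, 39, 40}.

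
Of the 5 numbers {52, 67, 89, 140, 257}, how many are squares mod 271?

(52/271) = -1 → non-residue.
(67/271) = +1 → QR.
(89/271) = +1 → QR.
(140/271) = +1 → QR.
(257/271) = -1 → non-residue.
Total quadratic residues among the 5: 3.

3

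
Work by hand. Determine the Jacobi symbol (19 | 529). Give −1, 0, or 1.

1

Reciprocity: 19 ≡ 3 and 529 ≡ 1 (mod 4), so (19/529) = +(529/19).
Reduce top mod 19: now compute (16/19).
Pull out 2^4: since 19 ≡ 3 (mod 8), (2/19) = -1, so (2/19)^4 = +1.
Reached (1/19) = 1. Collecting the sign flips along the way, the symbol is +1.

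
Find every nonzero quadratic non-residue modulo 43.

Square k = 1,…,21 (k and 43−k give the same square):
1²=1, 2²=4, 3²=9, 4²=16, 5²=25, 6²=36, 7²≡6, 8²≡21, 9²≡38, 10²≡14, 11²≡35, 12²≡15, 13²≡40, 14²≡24, 15²≡10, 16²≡41, 17²≡31, 18²≡23, 19²≡17, 20²≡13, 21²≡11 (mod 43).
The residues are {1, 4, 6, 9, 10, 11, 13, 14, 15, 16, 17, 21, 23, 24, 25, 31, 35, 36, 38, 40, 41}; the non-residues are the remaining 21 nonzero classes.

2,3,5,7,8,12,18,19,20,22,26,27,28,29,30,32,33,34,37,39,42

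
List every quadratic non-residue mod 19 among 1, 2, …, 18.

2, 3, 8, 10, 12, 13, 14, 15, 18

Square k = 1,…,9 (k and 19−k give the same square):
1²=1, 2²=4, 3²=9, 4²=16, 5²≡6, 6²≡17, 7²≡11, 8²≡7, 9²≡5 (mod 19).
The residues are {1, 4, 5, 6, 7, 9, 11, 16, 17}; the non-residues are the remaining 9 nonzero classes.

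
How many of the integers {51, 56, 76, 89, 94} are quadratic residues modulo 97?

2

(51/97) = -1 → non-residue.
(56/97) = -1 → non-residue.
(76/97) = -1 → non-residue.
(89/97) = +1 → QR.
(94/97) = +1 → QR.
Total quadratic residues among the 5: 2.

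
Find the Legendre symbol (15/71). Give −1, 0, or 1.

Reciprocity: 15 ≡ 3 and 71 ≡ 3 (mod 4), so (15/71) = −(71/15).
Reduce top mod 15: now compute (11/15).
Reciprocity: 11 ≡ 3 and 15 ≡ 3 (mod 4), so (11/15) = −(15/11).
Reduce top mod 11: now compute (4/11).
Pull out 2^2: since 11 ≡ 3 (mod 8), (2/11) = -1, so (2/11)^2 = +1.
Reached (1/11) = 1. Collecting the sign flips along the way, the symbol is +1.

1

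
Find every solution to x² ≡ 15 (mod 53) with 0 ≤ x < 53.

11, 42

53 ≡ 1 (mod 4), so we find a root by search.
Trying successive values, 11² = 121 ≡ 15 (mod 53). The other root is 53 − 11 = 42.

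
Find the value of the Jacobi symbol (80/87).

Pull out 2^4: since 87 ≡ 7 (mod 8), (2/87) = +1, so (2/87)^4 = +1.
Reciprocity: 5 ≡ 1 and 87 ≡ 3 (mod 4), so (5/87) = +(87/5).
Reduce top mod 5: now compute (2/5).
Pull out 2: since 5 ≡ 5 (mod 8), (2/5) = -1.
Reached (1/5) = 1. Collecting the sign flips along the way, the symbol is -1.

-1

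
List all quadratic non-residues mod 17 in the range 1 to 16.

Square k = 1,…,8 (k and 17−k give the same square):
1²=1, 2²=4, 3²=9, 4²=16, 5²≡8, 6²≡2, 7²≡15, 8²≡13 (mod 17).
The residues are {1, 2, 4, 8, 9, 13, 15, 16}; the non-residues are the remaining 8 nonzero classes.

3 5 6 7 10 11 12 14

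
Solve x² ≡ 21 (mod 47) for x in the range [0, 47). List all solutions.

16, 31

Since 47 ≡ 3 (mod 4), a square root of 21 is 21^((47+1)/4) = 21^12 mod 47.
Repeated squaring: 21^2≡18, 21^4≡42, 21^8≡25 (mod 47).
21^12 = 21^(8+4) ≡ 16 (mod 47).
Check: 16² = 256 ≡ 21 (mod 47). The two roots are 16 and 31.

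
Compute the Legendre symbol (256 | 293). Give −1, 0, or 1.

1

Pull out 2^8: since 293 ≡ 5 (mod 8), (2/293) = -1, so (2/293)^8 = +1.
Reached (1/293) = 1. Collecting the sign flips along the way, the symbol is +1.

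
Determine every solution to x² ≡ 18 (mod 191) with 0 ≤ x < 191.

Since 191 ≡ 3 (mod 4), a square root of 18 is 18^((191+1)/4) = 18^48 mod 191.
Repeated squaring: 18^2≡133, 18^4≡117, 18^8≡128, 18^16≡149, 18^32≡45 (mod 191).
18^48 = 18^(32+16) ≡ 20 (mod 191).
Check: 20² = 400 ≡ 18 (mod 191). The two roots are 20 and 171.

20, 171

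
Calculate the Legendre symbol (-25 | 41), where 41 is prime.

1

First reduce: -25 ≡ 16 (mod 41).
Pull out 2^4: since 41 ≡ 1 (mod 8), (2/41) = +1, so (2/41)^4 = +1.
Reached (1/41) = 1. Collecting the sign flips along the way, the symbol is +1.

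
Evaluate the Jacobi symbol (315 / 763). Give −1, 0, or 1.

0

Reciprocity: 315 ≡ 3 and 763 ≡ 3 (mod 4), so (315/763) = −(763/315).
Reduce top mod 315: now compute (133/315).
Reciprocity: 133 ≡ 1 and 315 ≡ 3 (mod 4), so (133/315) = +(315/133).
Reduce top mod 133: now compute (49/133).
Reciprocity: 49 ≡ 1 and 133 ≡ 1 (mod 4), so (49/133) = +(133/49).
Reduce top mod 49: now compute (35/49).
Reciprocity: 35 ≡ 3 and 49 ≡ 1 (mod 4), so (35/49) = +(49/35).
Reduce top mod 35: now compute (14/35).
Pull out 2: since 35 ≡ 3 (mod 8), (2/35) = -1.
Reciprocity: 7 ≡ 3 and 35 ≡ 3 (mod 4), so (7/35) = −(35/7).
Reduce top mod 7: now compute (0/7).
Top reduces to 0: gcd > 1, so the symbol is 0.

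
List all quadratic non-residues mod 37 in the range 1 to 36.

Square k = 1,…,18 (k and 37−k give the same square):
1²=1, 2²=4, 3²=9, 4²=16, 5²=25, 6²=36, 7²≡12, 8²≡27, 9²≡7, 10²≡26, 11²≡10, 12²≡33, 13²≡21, 14²≡11, 15²≡3, 16²≡34, 17²≡30, 18²≡28 (mod 37).
The residues are {1, 3, 4, 7, 9, 10, 11, 12, 16, 21, 25, 26, 27, 28, 30, 33, 34, 36}; the non-residues are the remaining 18 nonzero classes.

2, 5, 6, 8, 13, 14, 15, 17, 18, 19, 20, 22, 23, 24, 29, 31, 32, 35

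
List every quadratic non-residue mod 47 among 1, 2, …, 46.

5 10 11 13 15 19 20 22 23 26 29 30 31 33 35 38 39 40 41 43 44 45 46

Square k = 1,…,23 (k and 47−k give the same square):
1²=1, 2²=4, 3²=9, 4²=16, 5²=25, 6²=36, 7²≡2, 8²≡17, 9²≡34, 10²≡6, 11²≡27, 12²≡3, 13²≡28, 14²≡8, 15²≡37, 16²≡21, 17²≡7, 18²≡42, 19²≡32, 20²≡24, 21²≡18, 22²≡14, 23²≡12 (mod 47).
The residues are {1, 2, 3, 4, 6, 7, 8, 9, 12, 14, 16, 17, 18, 21, 24, 25, 27, 28, 32, 34, 36, 37, 42}; the non-residues are the remaining 23 nonzero classes.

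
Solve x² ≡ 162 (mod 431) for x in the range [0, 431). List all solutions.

Since 431 ≡ 3 (mod 4), a square root of 162 is 162^((431+1)/4) = 162^108 mod 431.
Repeated squaring: 162^2≡384, 162^4≡54, 162^8≡330, 162^16≡288, 162^32≡192, 162^64≡229 (mod 431).
162^108 = 162^(64+32+8+4) ≡ 32 (mod 431).
Check: 32² = 1024 ≡ 162 (mod 431). The two roots are 32 and 399.

32, 399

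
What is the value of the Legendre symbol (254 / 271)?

-1

Pull out 2: since 271 ≡ 7 (mod 8), (2/271) = +1.
Reciprocity: 127 ≡ 3 and 271 ≡ 3 (mod 4), so (127/271) = −(271/127).
Reduce top mod 127: now compute (17/127).
Reciprocity: 17 ≡ 1 and 127 ≡ 3 (mod 4), so (17/127) = +(127/17).
Reduce top mod 17: now compute (8/17).
Pull out 2^3: since 17 ≡ 1 (mod 8), (2/17) = +1, so (2/17)^3 = +1.
Reached (1/17) = 1. Collecting the sign flips along the way, the symbol is -1.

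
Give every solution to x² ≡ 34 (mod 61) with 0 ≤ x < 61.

20, 41

61 ≡ 1 (mod 4), so we find a root by search.
Trying successive values, 20² = 400 ≡ 34 (mod 61). The other root is 61 − 20 = 41.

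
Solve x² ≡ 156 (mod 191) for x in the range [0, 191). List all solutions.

27, 164

Since 191 ≡ 3 (mod 4), a square root of 156 is 156^((191+1)/4) = 156^48 mod 191.
Repeated squaring: 156^2≡79, 156^4≡129, 156^8≡24, 156^16≡3, 156^32≡9 (mod 191).
156^48 = 156^(32+16) ≡ 27 (mod 191).
Check: 27² = 729 ≡ 156 (mod 191). The two roots are 27 and 164.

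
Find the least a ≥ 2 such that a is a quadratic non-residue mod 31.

3

(2/31) = +1, so 2 is a residue.
(3/31) = −1, so 3 is the smallest positive non-residue mod 31.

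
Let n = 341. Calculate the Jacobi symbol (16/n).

Pull out 2^4: since 341 ≡ 5 (mod 8), (2/341) = -1, so (2/341)^4 = +1.
Reached (1/341) = 1. Collecting the sign flips along the way, the symbol is +1.

1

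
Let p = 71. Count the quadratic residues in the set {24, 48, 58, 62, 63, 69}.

(24/71) = +1 → QR.
(48/71) = +1 → QR.
(58/71) = +1 → QR.
(62/71) = -1 → non-residue.
(63/71) = -1 → non-residue.
(69/71) = -1 → non-residue.
Total quadratic residues among the 6: 3.

3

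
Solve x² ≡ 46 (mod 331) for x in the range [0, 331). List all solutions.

Since 331 ≡ 3 (mod 4), a square root of 46 is 46^((331+1)/4) = 46^83 mod 331.
Repeated squaring: 46^2≡130, 46^4≡19, 46^8≡30, 46^16≡238, 46^32≡43, 46^64≡194 (mod 331).
46^83 = 46^(64+16+2+1) ≡ 276 (mod 331).
Check: 276² = 76176 ≡ 46 (mod 331). The two roots are 55 and 276.

55, 276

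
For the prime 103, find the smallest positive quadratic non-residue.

3

(2/103) = +1, so 2 is a residue.
(3/103) = −1, so 3 is the smallest positive non-residue mod 103.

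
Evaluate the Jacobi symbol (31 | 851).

Reciprocity: 31 ≡ 3 and 851 ≡ 3 (mod 4), so (31/851) = −(851/31).
Reduce top mod 31: now compute (14/31).
Pull out 2: since 31 ≡ 7 (mod 8), (2/31) = +1.
Reciprocity: 7 ≡ 3 and 31 ≡ 3 (mod 4), so (7/31) = −(31/7).
Reduce top mod 7: now compute (3/7).
Reciprocity: 3 ≡ 3 and 7 ≡ 3 (mod 4), so (3/7) = −(7/3).
Reduce top mod 3: now compute (1/3).
Reached (1/3) = 1. Collecting the sign flips along the way, the symbol is -1.

-1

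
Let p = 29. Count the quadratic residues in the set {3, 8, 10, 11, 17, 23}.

(3/29) = -1 → non-residue.
(8/29) = -1 → non-residue.
(10/29) = -1 → non-residue.
(11/29) = -1 → non-residue.
(17/29) = -1 → non-residue.
(23/29) = +1 → QR.
Total quadratic residues among the 6: 1.

1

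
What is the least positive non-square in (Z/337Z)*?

5

(2/337) = +1, so 2 is a residue.
(3/337) = +1, so 3 is a residue.
(4/337) = +1, so 4 is a residue.
(5/337) = −1, so 5 is the smallest positive non-residue mod 337.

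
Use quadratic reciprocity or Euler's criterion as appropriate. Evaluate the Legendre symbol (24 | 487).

-1

Pull out 2^3: since 487 ≡ 7 (mod 8), (2/487) = +1, so (2/487)^3 = +1.
Reciprocity: 3 ≡ 3 and 487 ≡ 3 (mod 4), so (3/487) = −(487/3).
Reduce top mod 3: now compute (1/3).
Reached (1/3) = 1. Collecting the sign flips along the way, the symbol is -1.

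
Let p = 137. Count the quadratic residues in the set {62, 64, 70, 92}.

1

(62/137) = -1 → non-residue.
(64/137) = +1 → QR.
(70/137) = -1 → non-residue.
(92/137) = -1 → non-residue.
Total quadratic residues among the 4: 1.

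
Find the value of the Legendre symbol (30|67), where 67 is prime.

-1

Pull out 2: since 67 ≡ 3 (mod 8), (2/67) = -1.
Reciprocity: 15 ≡ 3 and 67 ≡ 3 (mod 4), so (15/67) = −(67/15).
Reduce top mod 15: now compute (7/15).
Reciprocity: 7 ≡ 3 and 15 ≡ 3 (mod 4), so (7/15) = −(15/7).
Reduce top mod 7: now compute (1/7).
Reached (1/7) = 1. Collecting the sign flips along the way, the symbol is -1.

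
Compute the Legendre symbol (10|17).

-1

Pull out 2: since 17 ≡ 1 (mod 8), (2/17) = +1.
Reciprocity: 5 ≡ 1 and 17 ≡ 1 (mod 4), so (5/17) = +(17/5).
Reduce top mod 5: now compute (2/5).
Pull out 2: since 5 ≡ 5 (mod 8), (2/5) = -1.
Reached (1/5) = 1. Collecting the sign flips along the way, the symbol is -1.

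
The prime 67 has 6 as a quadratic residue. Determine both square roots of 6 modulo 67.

Since 67 ≡ 3 (mod 4), a square root of 6 is 6^((67+1)/4) = 6^17 mod 67.
Repeated squaring: 6^2≡36, 6^4≡23, 6^8≡60, 6^16≡49 (mod 67).
6^17 = 6^(16+1) ≡ 26 (mod 67).
Check: 26² = 676 ≡ 6 (mod 67). The two roots are 26 and 41.

26, 41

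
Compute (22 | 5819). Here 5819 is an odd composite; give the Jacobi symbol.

0

Pull out 2: since 5819 ≡ 3 (mod 8), (2/5819) = -1.
Reciprocity: 11 ≡ 3 and 5819 ≡ 3 (mod 4), so (11/5819) = −(5819/11).
Reduce top mod 11: now compute (0/11).
Top reduces to 0: gcd > 1, so the symbol is 0.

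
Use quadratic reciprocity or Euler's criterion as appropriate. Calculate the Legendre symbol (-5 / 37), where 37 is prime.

First reduce: -5 ≡ 32 (mod 37).
Pull out 2^5: since 37 ≡ 5 (mod 8), (2/37) = -1, so (2/37)^5 = -1.
Reached (1/37) = 1. Collecting the sign flips along the way, the symbol is -1.

-1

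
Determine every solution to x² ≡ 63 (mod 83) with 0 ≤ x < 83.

35, 48

Since 83 ≡ 3 (mod 4), a square root of 63 is 63^((83+1)/4) = 63^21 mod 83.
Repeated squaring: 63^2≡68, 63^4≡59, 63^8≡78, 63^16≡25 (mod 83).
63^21 = 63^(16+4+1) ≡ 48 (mod 83).
Check: 48² = 2304 ≡ 63 (mod 83). The two roots are 35 and 48.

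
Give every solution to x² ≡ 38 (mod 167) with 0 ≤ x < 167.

47, 120

Since 167 ≡ 3 (mod 4), a square root of 38 is 38^((167+1)/4) = 38^42 mod 167.
Repeated squaring: 38^2≡108, 38^4≡141, 38^8≡8, 38^16≡64, 38^32≡88 (mod 167).
38^42 = 38^(32+8+2) ≡ 47 (mod 167).
Check: 47² = 2209 ≡ 38 (mod 167). The two roots are 47 and 120.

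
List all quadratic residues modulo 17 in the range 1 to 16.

1,2,4,8,9,13,15,16

Square k = 1,…,8 (k and 17−k give the same square):
1²=1, 2²=4, 3²=9, 4²=16, 5²≡8, 6²≡2, 7²≡15, 8²≡13 (mod 17).
So the quadratic residues mod 17 are {1, 2, 4, 8, 9, 13, 15, 16}.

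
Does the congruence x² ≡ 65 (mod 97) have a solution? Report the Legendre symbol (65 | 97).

Reciprocity: 65 ≡ 1 and 97 ≡ 1 (mod 4), so (65/97) = +(97/65).
Reduce top mod 65: now compute (32/65).
Pull out 2^5: since 65 ≡ 1 (mod 8), (2/65) = +1, so (2/65)^5 = +1.
Reached (1/65) = 1. Collecting the sign flips along the way, the symbol is +1.

1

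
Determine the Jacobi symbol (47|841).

1

Reciprocity: 47 ≡ 3 and 841 ≡ 1 (mod 4), so (47/841) = +(841/47).
Reduce top mod 47: now compute (42/47).
Pull out 2: since 47 ≡ 7 (mod 8), (2/47) = +1.
Reciprocity: 21 ≡ 1 and 47 ≡ 3 (mod 4), so (21/47) = +(47/21).
Reduce top mod 21: now compute (5/21).
Reciprocity: 5 ≡ 1 and 21 ≡ 1 (mod 4), so (5/21) = +(21/5).
Reduce top mod 5: now compute (1/5).
Reached (1/5) = 1. Collecting the sign flips along the way, the symbol is +1.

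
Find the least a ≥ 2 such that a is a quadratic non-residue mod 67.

2

(2/67) = −1, so 2 is the smallest positive non-residue mod 67.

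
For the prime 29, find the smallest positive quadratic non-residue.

2

(2/29) = −1, so 2 is the smallest positive non-residue mod 29.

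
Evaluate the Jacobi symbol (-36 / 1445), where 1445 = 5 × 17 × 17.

1

First reduce: -36 ≡ 1409 (mod 1445).
Reciprocity: 1409 ≡ 1 and 1445 ≡ 1 (mod 4), so (1409/1445) = +(1445/1409).
Reduce top mod 1409: now compute (36/1409).
Pull out 2^2: since 1409 ≡ 1 (mod 8), (2/1409) = +1, so (2/1409)^2 = +1.
Reciprocity: 9 ≡ 1 and 1409 ≡ 1 (mod 4), so (9/1409) = +(1409/9).
Reduce top mod 9: now compute (5/9).
Reciprocity: 5 ≡ 1 and 9 ≡ 1 (mod 4), so (5/9) = +(9/5).
Reduce top mod 5: now compute (4/5).
Pull out 2^2: since 5 ≡ 5 (mod 8), (2/5) = -1, so (2/5)^2 = +1.
Reached (1/5) = 1. Collecting the sign flips along the way, the symbol is +1.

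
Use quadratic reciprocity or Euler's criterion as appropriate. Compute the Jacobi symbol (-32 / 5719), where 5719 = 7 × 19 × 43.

First reduce: -32 ≡ 5687 (mod 5719).
Reciprocity: 5687 ≡ 3 and 5719 ≡ 3 (mod 4), so (5687/5719) = −(5719/5687).
Reduce top mod 5687: now compute (32/5687).
Pull out 2^5: since 5687 ≡ 7 (mod 8), (2/5687) = +1, so (2/5687)^5 = +1.
Reached (1/5687) = 1. Collecting the sign flips along the way, the symbol is -1.

-1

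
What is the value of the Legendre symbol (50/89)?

1

Pull out 2: since 89 ≡ 1 (mod 8), (2/89) = +1.
Reciprocity: 25 ≡ 1 and 89 ≡ 1 (mod 4), so (25/89) = +(89/25).
Reduce top mod 25: now compute (14/25).
Pull out 2: since 25 ≡ 1 (mod 8), (2/25) = +1.
Reciprocity: 7 ≡ 3 and 25 ≡ 1 (mod 4), so (7/25) = +(25/7).
Reduce top mod 7: now compute (4/7).
Pull out 2^2: since 7 ≡ 7 (mod 8), (2/7) = +1, so (2/7)^2 = +1.
Reached (1/7) = 1. Collecting the sign flips along the way, the symbol is +1.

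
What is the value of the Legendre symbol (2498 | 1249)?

0

First reduce: 2498 ≡ 0 (mod 1249).
Top reduces to 0: gcd > 1, so the symbol is 0.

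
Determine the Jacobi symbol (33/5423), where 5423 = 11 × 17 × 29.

Reciprocity: 33 ≡ 1 and 5423 ≡ 3 (mod 4), so (33/5423) = +(5423/33).
Reduce top mod 33: now compute (11/33).
Reciprocity: 11 ≡ 3 and 33 ≡ 1 (mod 4), so (11/33) = +(33/11).
Reduce top mod 11: now compute (0/11).
Top reduces to 0: gcd > 1, so the symbol is 0.

0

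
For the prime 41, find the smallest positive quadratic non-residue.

(2/41) = +1, so 2 is a residue.
(3/41) = −1, so 3 is the smallest positive non-residue mod 41.

3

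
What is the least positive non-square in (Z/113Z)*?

3

(2/113) = +1, so 2 is a residue.
(3/113) = −1, so 3 is the smallest positive non-residue mod 113.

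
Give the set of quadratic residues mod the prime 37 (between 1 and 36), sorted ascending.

1,3,4,7,9,10,11,12,16,21,25,26,27,28,30,33,34,36

Square k = 1,…,18 (k and 37−k give the same square):
1²=1, 2²=4, 3²=9, 4²=16, 5²=25, 6²=36, 7²≡12, 8²≡27, 9²≡7, 10²≡26, 11²≡10, 12²≡33, 13²≡21, 14²≡11, 15²≡3, 16²≡34, 17²≡30, 18²≡28 (mod 37).
So the quadratic residues mod 37 are {1, 3, 4, 7, 9, 10, 11, 12, 16, 21, 25, 26, 27, 28, 30, 33, 34, 36}.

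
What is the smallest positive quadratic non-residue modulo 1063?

(2/1063) = +1, so 2 is a residue.
(3/1063) = −1, so 3 is the smallest positive non-residue mod 1063.

3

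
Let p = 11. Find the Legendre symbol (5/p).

Reciprocity: 5 ≡ 1 and 11 ≡ 3 (mod 4), so (5/11) = +(11/5).
Reduce top mod 5: now compute (1/5).
Reached (1/5) = 1. Collecting the sign flips along the way, the symbol is +1.

1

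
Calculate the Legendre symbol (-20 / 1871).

-1

First reduce: -20 ≡ 1851 (mod 1871).
Reciprocity: 1851 ≡ 3 and 1871 ≡ 3 (mod 4), so (1851/1871) = −(1871/1851).
Reduce top mod 1851: now compute (20/1851).
Pull out 2^2: since 1851 ≡ 3 (mod 8), (2/1851) = -1, so (2/1851)^2 = +1.
Reciprocity: 5 ≡ 1 and 1851 ≡ 3 (mod 4), so (5/1851) = +(1851/5).
Reduce top mod 5: now compute (1/5).
Reached (1/5) = 1. Collecting the sign flips along the way, the symbol is -1.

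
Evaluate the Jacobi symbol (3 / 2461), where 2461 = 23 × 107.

Reciprocity: 3 ≡ 3 and 2461 ≡ 1 (mod 4), so (3/2461) = +(2461/3).
Reduce top mod 3: now compute (1/3).
Reached (1/3) = 1. Collecting the sign flips along the way, the symbol is +1.

1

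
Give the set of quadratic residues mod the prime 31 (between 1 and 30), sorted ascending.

1,2,4,5,7,8,9,10,14,16,18,19,20,25,28

Square k = 1,…,15 (k and 31−k give the same square):
1²=1, 2²=4, 3²=9, 4²=16, 5²=25, 6²≡5, 7²≡18, 8²≡2, 9²≡19, 10²≡7, 11²≡28, 12²≡20, 13²≡14, 14²≡10, 15²≡8 (mod 31).
So the quadratic residues mod 31 are {1, 2, 4, 5, 7, 8, 9, 10, 14, 16, 18, 19, 20, 25, 28}.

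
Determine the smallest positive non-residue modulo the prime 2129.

(2/2129) = +1, so 2 is a residue.
(3/2129) = −1, so 3 is the smallest positive non-residue mod 2129.

3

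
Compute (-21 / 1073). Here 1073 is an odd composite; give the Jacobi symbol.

First reduce: -21 ≡ 1052 (mod 1073).
Pull out 2^2: since 1073 ≡ 1 (mod 8), (2/1073) = +1, so (2/1073)^2 = +1.
Reciprocity: 263 ≡ 3 and 1073 ≡ 1 (mod 4), so (263/1073) = +(1073/263).
Reduce top mod 263: now compute (21/263).
Reciprocity: 21 ≡ 1 and 263 ≡ 3 (mod 4), so (21/263) = +(263/21).
Reduce top mod 21: now compute (11/21).
Reciprocity: 11 ≡ 3 and 21 ≡ 1 (mod 4), so (11/21) = +(21/11).
Reduce top mod 11: now compute (10/11).
Pull out 2: since 11 ≡ 3 (mod 8), (2/11) = -1.
Reciprocity: 5 ≡ 1 and 11 ≡ 3 (mod 4), so (5/11) = +(11/5).
Reduce top mod 5: now compute (1/5).
Reached (1/5) = 1. Collecting the sign flips along the way, the symbol is -1.

-1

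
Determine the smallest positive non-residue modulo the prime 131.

2

(2/131) = −1, so 2 is the smallest positive non-residue mod 131.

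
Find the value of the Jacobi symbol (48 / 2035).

Pull out 2^4: since 2035 ≡ 3 (mod 8), (2/2035) = -1, so (2/2035)^4 = +1.
Reciprocity: 3 ≡ 3 and 2035 ≡ 3 (mod 4), so (3/2035) = −(2035/3).
Reduce top mod 3: now compute (1/3).
Reached (1/3) = 1. Collecting the sign flips along the way, the symbol is -1.

-1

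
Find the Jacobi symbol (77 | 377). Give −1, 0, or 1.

Reciprocity: 77 ≡ 1 and 377 ≡ 1 (mod 4), so (77/377) = +(377/77).
Reduce top mod 77: now compute (69/77).
Reciprocity: 69 ≡ 1 and 77 ≡ 1 (mod 4), so (69/77) = +(77/69).
Reduce top mod 69: now compute (8/69).
Pull out 2^3: since 69 ≡ 5 (mod 8), (2/69) = -1, so (2/69)^3 = -1.
Reached (1/69) = 1. Collecting the sign flips along the way, the symbol is -1.

-1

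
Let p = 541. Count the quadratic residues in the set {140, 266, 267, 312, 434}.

2

(140/541) = +1 → QR.
(266/541) = -1 → non-residue.
(267/541) = -1 → non-residue.
(312/541) = +1 → QR.
(434/541) = -1 → non-residue.
Total quadratic residues among the 5: 2.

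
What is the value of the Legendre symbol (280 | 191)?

First reduce: 280 ≡ 89 (mod 191).
Reciprocity: 89 ≡ 1 and 191 ≡ 3 (mod 4), so (89/191) = +(191/89).
Reduce top mod 89: now compute (13/89).
Reciprocity: 13 ≡ 1 and 89 ≡ 1 (mod 4), so (13/89) = +(89/13).
Reduce top mod 13: now compute (11/13).
Reciprocity: 11 ≡ 3 and 13 ≡ 1 (mod 4), so (11/13) = +(13/11).
Reduce top mod 11: now compute (2/11).
Pull out 2: since 11 ≡ 3 (mod 8), (2/11) = -1.
Reached (1/11) = 1. Collecting the sign flips along the way, the symbol is -1.

-1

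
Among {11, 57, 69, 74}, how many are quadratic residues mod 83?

(11/83) = +1 → QR.
(57/83) = -1 → non-residue.
(69/83) = +1 → QR.
(74/83) = -1 → non-residue.
Total quadratic residues among the 4: 2.

2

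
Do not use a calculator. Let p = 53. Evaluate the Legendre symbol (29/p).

Reciprocity: 29 ≡ 1 and 53 ≡ 1 (mod 4), so (29/53) = +(53/29).
Reduce top mod 29: now compute (24/29).
Pull out 2^3: since 29 ≡ 5 (mod 8), (2/29) = -1, so (2/29)^3 = -1.
Reciprocity: 3 ≡ 3 and 29 ≡ 1 (mod 4), so (3/29) = +(29/3).
Reduce top mod 3: now compute (2/3).
Pull out 2: since 3 ≡ 3 (mod 8), (2/3) = -1.
Reached (1/3) = 1. Collecting the sign flips along the way, the symbol is +1.

1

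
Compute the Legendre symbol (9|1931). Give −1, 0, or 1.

Reciprocity: 9 ≡ 1 and 1931 ≡ 3 (mod 4), so (9/1931) = +(1931/9).
Reduce top mod 9: now compute (5/9).
Reciprocity: 5 ≡ 1 and 9 ≡ 1 (mod 4), so (5/9) = +(9/5).
Reduce top mod 5: now compute (4/5).
Pull out 2^2: since 5 ≡ 5 (mod 8), (2/5) = -1, so (2/5)^2 = +1.
Reached (1/5) = 1. Collecting the sign flips along the way, the symbol is +1.

1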